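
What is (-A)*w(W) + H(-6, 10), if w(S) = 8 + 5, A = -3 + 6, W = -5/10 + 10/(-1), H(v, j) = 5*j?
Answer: 11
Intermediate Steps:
W = -21/2 (W = -5*⅒ + 10*(-1) = -½ - 10 = -21/2 ≈ -10.500)
A = 3
w(S) = 13
(-A)*w(W) + H(-6, 10) = -1*3*13 + 5*10 = -3*13 + 50 = -39 + 50 = 11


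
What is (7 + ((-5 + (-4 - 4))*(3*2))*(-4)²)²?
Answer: 1540081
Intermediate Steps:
(7 + ((-5 + (-4 - 4))*(3*2))*(-4)²)² = (7 + ((-5 - 8)*6)*16)² = (7 - 13*6*16)² = (7 - 78*16)² = (7 - 1248)² = (-1241)² = 1540081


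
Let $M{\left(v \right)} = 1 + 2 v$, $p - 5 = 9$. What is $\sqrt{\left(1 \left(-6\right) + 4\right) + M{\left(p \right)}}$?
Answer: $3 \sqrt{3} \approx 5.1962$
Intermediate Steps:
$p = 14$ ($p = 5 + 9 = 14$)
$\sqrt{\left(1 \left(-6\right) + 4\right) + M{\left(p \right)}} = \sqrt{\left(1 \left(-6\right) + 4\right) + \left(1 + 2 \cdot 14\right)} = \sqrt{\left(-6 + 4\right) + \left(1 + 28\right)} = \sqrt{-2 + 29} = \sqrt{27} = 3 \sqrt{3}$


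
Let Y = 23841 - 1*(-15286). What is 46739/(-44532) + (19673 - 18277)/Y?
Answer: -1766590181/1742403564 ≈ -1.0139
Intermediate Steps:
Y = 39127 (Y = 23841 + 15286 = 39127)
46739/(-44532) + (19673 - 18277)/Y = 46739/(-44532) + (19673 - 18277)/39127 = 46739*(-1/44532) + 1396*(1/39127) = -46739/44532 + 1396/39127 = -1766590181/1742403564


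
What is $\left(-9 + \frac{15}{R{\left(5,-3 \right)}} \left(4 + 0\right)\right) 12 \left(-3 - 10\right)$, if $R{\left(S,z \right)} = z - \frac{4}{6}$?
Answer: $\frac{43524}{11} \approx 3956.7$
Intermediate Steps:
$R{\left(S,z \right)} = - \frac{2}{3} + z$ ($R{\left(S,z \right)} = z - \frac{2}{3} = - \frac{2}{3} + z$)
$\left(-9 + \frac{15}{R{\left(5,-3 \right)}} \left(4 + 0\right)\right) 12 \left(-3 - 10\right) = \left(-9 + \frac{15}{- \frac{2}{3} - 3} \left(4 + 0\right)\right) 12 \left(-3 - 10\right) = \left(-9 + \frac{15}{- \frac{11}{3}} \cdot 4\right) 12 \left(-13\right) = \left(-9 + 15 \left(- \frac{3}{11}\right) 4\right) \left(-156\right) = \left(-9 - \frac{180}{11}\right) \left(-156\right) = \left(- \frac{279}{11}\right) \left(-156\right) = \frac{43524}{11}$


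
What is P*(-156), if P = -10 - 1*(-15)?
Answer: -780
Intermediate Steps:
P = 5 (P = -10 + 15 = 5)
P*(-156) = 5*(-156) = -780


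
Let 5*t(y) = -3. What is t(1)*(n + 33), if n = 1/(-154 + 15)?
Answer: -13758/695 ≈ -19.796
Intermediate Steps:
t(y) = -⅗ (t(y) = (⅕)*(-3) = -⅗)
n = -1/139 (n = 1/(-139) = -1/139 ≈ -0.0071942)
t(1)*(n + 33) = -3*(-1/139 + 33)/5 = -⅗*4586/139 = -13758/695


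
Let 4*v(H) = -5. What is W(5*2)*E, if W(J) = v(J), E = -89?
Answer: 445/4 ≈ 111.25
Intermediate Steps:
v(H) = -5/4 (v(H) = (¼)*(-5) = -5/4)
W(J) = -5/4
W(5*2)*E = -5/4*(-89) = 445/4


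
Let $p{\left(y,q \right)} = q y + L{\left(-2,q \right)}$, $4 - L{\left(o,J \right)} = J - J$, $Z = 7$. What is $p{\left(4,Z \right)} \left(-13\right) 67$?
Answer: $-27872$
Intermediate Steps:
$L{\left(o,J \right)} = 4$ ($L{\left(o,J \right)} = 4 - \left(J - J\right) = 4 - 0 = 4 + 0 = 4$)
$p{\left(y,q \right)} = 4 + q y$ ($p{\left(y,q \right)} = q y + 4 = 4 + q y$)
$p{\left(4,Z \right)} \left(-13\right) 67 = \left(4 + 7 \cdot 4\right) \left(-13\right) 67 = \left(4 + 28\right) \left(-13\right) 67 = 32 \left(-13\right) 67 = \left(-416\right) 67 = -27872$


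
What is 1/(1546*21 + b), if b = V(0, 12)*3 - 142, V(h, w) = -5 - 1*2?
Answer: 1/32303 ≈ 3.0957e-5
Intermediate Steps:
V(h, w) = -7 (V(h, w) = -5 - 2 = -7)
b = -163 (b = -7*3 - 142 = -21 - 142 = -163)
1/(1546*21 + b) = 1/(1546*21 - 163) = 1/(32466 - 163) = 1/32303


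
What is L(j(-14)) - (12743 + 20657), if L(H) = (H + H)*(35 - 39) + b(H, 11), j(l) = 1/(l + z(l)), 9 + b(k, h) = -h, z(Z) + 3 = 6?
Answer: -367612/11 ≈ -33419.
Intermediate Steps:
z(Z) = 3 (z(Z) = -3 + 6 = 3)
b(k, h) = -9 - h
j(l) = 1/(3 + l) (j(l) = 1/(l + 3) = 1/(3 + l))
L(H) = -20 - 8*H (L(H) = (H + H)*(35 - 39) + (-9 - 1*11) = (2*H)*(-4) + (-9 - 11) = -8*H - 20 = -20 - 8*H)
L(j(-14)) - (12743 + 20657) = (-20 - 8/(3 - 14)) - (12743 + 20657) = (-20 - 8/(-11)) - 1*33400 = (-20 - 8*(-1/11)) - 33400 = (-20 + 8/11) - 33400 = -212/11 - 33400 = -367612/11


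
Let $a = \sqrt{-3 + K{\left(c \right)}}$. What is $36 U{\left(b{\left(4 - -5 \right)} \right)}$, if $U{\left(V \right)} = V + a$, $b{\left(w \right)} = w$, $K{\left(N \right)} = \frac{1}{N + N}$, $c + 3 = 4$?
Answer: $324 + 18 i \sqrt{10} \approx 324.0 + 56.921 i$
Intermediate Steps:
$c = 1$ ($c = -3 + 4 = 1$)
$K{\left(N \right)} = \frac{1}{2 N}$
$a = \frac{i \sqrt{10}}{2}$ ($a = \sqrt{-3 + \frac{1}{2 \cdot 1}} = \sqrt{-3 + \frac{1}{2} \cdot 1} = \sqrt{-3 + \frac{1}{2}} = \sqrt{- \frac{5}{2}} = \frac{i \sqrt{10}}{2} \approx 1.5811 i$)
$U{\left(V \right)} = V + \frac{i \sqrt{10}}{2}$
$36 U{\left(b{\left(4 - -5 \right)} \right)} = 36 \left(\left(4 - -5\right) + \frac{i \sqrt{10}}{2}\right) = 36 \left(\left(4 + 5\right) + \frac{i \sqrt{10}}{2}\right) = 36 \left(9 + \frac{i \sqrt{10}}{2}\right) = 324 + 18 i \sqrt{10}$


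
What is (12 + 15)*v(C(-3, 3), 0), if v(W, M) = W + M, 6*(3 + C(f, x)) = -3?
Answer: -189/2 ≈ -94.500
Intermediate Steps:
C(f, x) = -7/2 (C(f, x) = -3 + (⅙)*(-3) = -3 - ½ = -7/2)
v(W, M) = M + W
(12 + 15)*v(C(-3, 3), 0) = (12 + 15)*(0 - 7/2) = 27*(-7/2) = -189/2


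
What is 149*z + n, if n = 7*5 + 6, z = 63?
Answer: 9428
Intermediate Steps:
n = 41 (n = 35 + 6 = 41)
149*z + n = 149*63 + 41 = 9387 + 41 = 9428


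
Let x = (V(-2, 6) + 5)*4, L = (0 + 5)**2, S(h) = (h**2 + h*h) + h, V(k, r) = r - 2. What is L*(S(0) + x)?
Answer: 900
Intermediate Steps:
V(k, r) = -2 + r
S(h) = h + 2*h**2 (S(h) = (h**2 + h**2) + h = 2*h**2 + h = h + 2*h**2)
L = 25 (L = 5**2 = 25)
x = 36 (x = ((-2 + 6) + 5)*4 = (4 + 5)*4 = 9*4 = 36)
L*(S(0) + x) = 25*(0*(1 + 2*0) + 36) = 25*(0*(1 + 0) + 36) = 25*(0*1 + 36) = 25*(0 + 36) = 25*36 = 900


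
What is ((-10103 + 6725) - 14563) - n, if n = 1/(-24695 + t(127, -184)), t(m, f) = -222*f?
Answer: -289800974/16153 ≈ -17941.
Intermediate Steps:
n = 1/16153 (n = 1/(-24695 - 222*(-184)) = 1/(-24695 + 40848) = 1/16153 ≈ 6.1908e-5)
((-10103 + 6725) - 14563) - n = ((-10103 + 6725) - 14563) - 1*1/16153 = (-3378 - 14563) - 1/16153 = -17941 - 1/16153 = -289800974/16153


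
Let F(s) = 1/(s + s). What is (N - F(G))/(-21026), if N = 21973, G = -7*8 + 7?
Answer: -2153355/2060548 ≈ -1.0450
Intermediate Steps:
G = -49 (G = -56 + 7 = -49)
F(s) = 1/(2*s)
(N - F(G))/(-21026) = (21973 - 1/(2*(-49)))/(-21026) = (21973 - (-1)/(2*49))*(-1/21026) = (21973 - 1*(-1/98))*(-1/21026) = (21973 + 1/98)*(-1/21026) = (2153355/98)*(-1/21026) = -2153355/2060548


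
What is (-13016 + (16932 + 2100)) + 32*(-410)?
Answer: -7104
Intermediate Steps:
(-13016 + (16932 + 2100)) + 32*(-410) = (-13016 + 19032) - 13120 = 6016 - 13120 = -7104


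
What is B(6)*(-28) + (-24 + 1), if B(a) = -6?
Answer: 145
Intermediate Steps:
B(6)*(-28) + (-24 + 1) = -6*(-28) + (-24 + 1) = 168 - 23 = 145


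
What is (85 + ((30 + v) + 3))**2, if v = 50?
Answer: 28224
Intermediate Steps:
(85 + ((30 + v) + 3))**2 = (85 + ((30 + 50) + 3))**2 = (85 + (80 + 3))**2 = (85 + 83)**2 = 168**2 = 28224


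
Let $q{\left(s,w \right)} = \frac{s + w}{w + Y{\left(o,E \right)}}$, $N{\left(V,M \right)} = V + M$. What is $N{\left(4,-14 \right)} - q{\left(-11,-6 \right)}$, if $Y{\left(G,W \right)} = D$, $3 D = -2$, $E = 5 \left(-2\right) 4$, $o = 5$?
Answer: $- \frac{251}{20} \approx -12.55$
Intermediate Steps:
$E = -40$ ($E = \left(-10\right) 4 = -40$)
$D = - \frac{2}{3}$ ($D = \frac{1}{3} \left(-2\right) = - \frac{2}{3} \approx -0.66667$)
$Y{\left(G,W \right)} = - \frac{2}{3}$
$N{\left(V,M \right)} = M + V$
$q{\left(s,w \right)} = \frac{s + w}{- \frac{2}{3} + w}$ ($q{\left(s,w \right)} = \frac{s + w}{w - \frac{2}{3}} = \frac{s + w}{- \frac{2}{3} + w}$)
$N{\left(4,-14 \right)} - q{\left(-11,-6 \right)} = \left(-14 + 4\right) - \frac{3 \left(-11 - 6\right)}{-2 + 3 \left(-6\right)} = -10 - 3 \frac{1}{-2 - 18} \left(-17\right) = -10 - 3 \frac{1}{-20} \left(-17\right) = -10 - 3 \left(- \frac{1}{20}\right) \left(-17\right) = -10 - \frac{51}{20} = - \frac{251}{20}$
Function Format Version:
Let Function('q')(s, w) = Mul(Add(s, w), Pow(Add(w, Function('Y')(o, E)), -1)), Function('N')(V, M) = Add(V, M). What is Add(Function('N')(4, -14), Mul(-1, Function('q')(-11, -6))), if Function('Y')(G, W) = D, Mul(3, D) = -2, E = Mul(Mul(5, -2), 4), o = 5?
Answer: Rational(-251, 20) ≈ -12.550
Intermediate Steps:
E = -40 (E = Mul(-10, 4) = -40)
D = Rational(-2, 3) (D = Mul(Rational(1, 3), -2) = Rational(-2, 3) ≈ -0.66667)
Function('Y')(G, W) = Rational(-2, 3)
Function('N')(V, M) = Add(M, V)
Function('q')(s, w) = Mul(Pow(Add(Rational(-2, 3), w), -1), Add(s, w)) (Function('q')(s, w) = Mul(Add(s, w), Pow(Add(w, Rational(-2, 3)), -1)) = Mul(Add(s, w), Pow(Add(Rational(-2, 3), w), -1)) = Mul(Pow(Add(Rational(-2, 3), w), -1), Add(s, w)))
Add(Function('N')(4, -14), Mul(-1, Function('q')(-11, -6))) = Add(Add(-14, 4), Mul(-1, Mul(3, Pow(Add(-2, Mul(3, -6)), -1), Add(-11, -6)))) = Add(-10, Mul(-1, Mul(3, Pow(Add(-2, -18), -1), -17))) = Add(-10, Mul(-1, Mul(3, Pow(-20, -1), -17))) = Add(-10, Mul(-1, Mul(3, Rational(-1, 20), -17))) = Add(-10, Mul(-1, Rational(51, 20))) = Add(-10, Rational(-51, 20)) = Rational(-251, 20)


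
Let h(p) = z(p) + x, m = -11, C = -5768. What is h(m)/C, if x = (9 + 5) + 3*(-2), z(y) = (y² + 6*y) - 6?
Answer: -57/5768 ≈ -0.0098821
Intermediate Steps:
z(y) = -6 + y² + 6*y
x = 8 (x = 14 - 6 = 8)
h(p) = 2 + p² + 6*p (h(p) = (-6 + p² + 6*p) + 8 = 2 + p² + 6*p)
h(m)/C = (2 + (-11)² + 6*(-11))/(-5768) = (2 + 121 - 66)*(-1/5768) = 57*(-1/5768) = -57/5768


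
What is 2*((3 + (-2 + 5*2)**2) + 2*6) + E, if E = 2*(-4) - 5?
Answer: 145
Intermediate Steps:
E = -13 (E = -8 - 5 = -13)
2*((3 + (-2 + 5*2)**2) + 2*6) + E = 2*((3 + (-2 + 5*2)**2) + 2*6) - 13 = 2*((3 + (-2 + 10)**2) + 12) - 13 = 2*((3 + 8**2) + 12) - 13 = 2*((3 + 64) + 12) - 13 = 2*(67 + 12) - 13 = 2*79 - 13 = 158 - 13 = 145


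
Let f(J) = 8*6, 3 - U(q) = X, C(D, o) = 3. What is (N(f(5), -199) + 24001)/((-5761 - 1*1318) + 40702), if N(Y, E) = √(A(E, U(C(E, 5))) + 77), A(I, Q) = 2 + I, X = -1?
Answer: 24001/33623 + 2*I*√30/33623 ≈ 0.71383 + 0.0003258*I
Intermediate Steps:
U(q) = 4 (U(q) = 3 - 1*(-1) = 3 + 1 = 4)
f(J) = 48
N(Y, E) = √(79 + E) (N(Y, E) = √((2 + E) + 77) = √(79 + E))
(N(f(5), -199) + 24001)/((-5761 - 1*1318) + 40702) = (√(79 - 199) + 24001)/((-5761 - 1*1318) + 40702) = (√(-120) + 24001)/((-5761 - 1318) + 40702) = (2*I*√30 + 24001)/(-7079 + 40702) = (24001 + 2*I*√30)/33623 = (24001 + 2*I*√30)*(1/33623) = 24001/33623 + 2*I*√30/33623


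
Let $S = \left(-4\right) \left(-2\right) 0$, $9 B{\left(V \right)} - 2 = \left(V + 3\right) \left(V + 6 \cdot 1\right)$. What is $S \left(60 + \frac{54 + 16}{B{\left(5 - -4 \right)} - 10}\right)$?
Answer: $0$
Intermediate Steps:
$B{\left(V \right)} = \frac{2}{9} + \frac{\left(3 + V\right) \left(6 + V\right)}{9}$ ($B{\left(V \right)} = \frac{2}{9} + \frac{\left(V + 3\right) \left(V + 6 \cdot 1\right)}{9} = \frac{2}{9} + \frac{\left(3 + V\right) \left(V + 6\right)}{9} = \frac{2}{9} + \frac{\left(3 + V\right) \left(6 + V\right)}{9}$)
$S = 0$ ($S = 8 \cdot 0 = 0$)
$S \left(60 + \frac{54 + 16}{B{\left(5 - -4 \right)} - 10}\right) = 0 \left(60 + \frac{54 + 16}{\left(\frac{20}{9} + \left(5 - -4\right) + \frac{\left(5 - -4\right)^{2}}{9}\right) - 10}\right) = 0 \left(60 + \frac{70}{\left(\frac{20}{9} + \left(5 + 4\right) + \frac{\left(5 + 4\right)^{2}}{9}\right) - 10}\right) = 0 \left(60 + \frac{70}{\left(\frac{20}{9} + 9 + \frac{9^{2}}{9}\right) - 10}\right) = 0 \left(60 + \frac{70}{\left(\frac{20}{9} + 9 + \frac{1}{9} \cdot 81\right) - 10}\right) = 0 \left(60 + \frac{70}{\left(\frac{20}{9} + 9 + 9\right) - 10}\right) = 0 \left(60 + \frac{70}{\frac{182}{9} - 10}\right) = 0 \left(60 + \frac{70}{\frac{92}{9}}\right) = 0 \left(60 + 70 \cdot \frac{9}{92}\right) = 0 \left(60 + \frac{315}{46}\right) = 0 \cdot \frac{3075}{46} = 0$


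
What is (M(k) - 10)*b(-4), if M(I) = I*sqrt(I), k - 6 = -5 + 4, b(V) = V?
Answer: 40 - 20*sqrt(5) ≈ -4.7214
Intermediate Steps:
k = 5 (k = 6 + (-5 + 4) = 6 - 1 = 5)
M(I) = I**(3/2)
(M(k) - 10)*b(-4) = (5**(3/2) - 10)*(-4) = (5*sqrt(5) - 10)*(-4) = (-10 + 5*sqrt(5))*(-4) = 40 - 20*sqrt(5)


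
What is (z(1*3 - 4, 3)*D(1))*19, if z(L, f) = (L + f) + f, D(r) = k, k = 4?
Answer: 380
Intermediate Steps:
D(r) = 4
z(L, f) = L + 2*f
(z(1*3 - 4, 3)*D(1))*19 = (((1*3 - 4) + 2*3)*4)*19 = (((3 - 4) + 6)*4)*19 = ((-1 + 6)*4)*19 = (5*4)*19 = 20*19 = 380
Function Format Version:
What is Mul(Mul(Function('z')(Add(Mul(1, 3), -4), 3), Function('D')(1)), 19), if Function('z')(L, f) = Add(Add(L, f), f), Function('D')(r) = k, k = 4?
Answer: 380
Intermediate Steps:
Function('D')(r) = 4
Function('z')(L, f) = Add(L, Mul(2, f))
Mul(Mul(Function('z')(Add(Mul(1, 3), -4), 3), Function('D')(1)), 19) = Mul(Mul(Add(Add(Mul(1, 3), -4), Mul(2, 3)), 4), 19) = Mul(Mul(Add(Add(3, -4), 6), 4), 19) = Mul(Mul(Add(-1, 6), 4), 19) = Mul(Mul(5, 4), 19) = Mul(20, 19) = 380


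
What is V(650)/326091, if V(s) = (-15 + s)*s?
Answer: 412750/326091 ≈ 1.2658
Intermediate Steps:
V(s) = s*(-15 + s)
V(650)/326091 = (650*(-15 + 650))/326091 = (650*635)*(1/326091) = 412750*(1/326091) = 412750/326091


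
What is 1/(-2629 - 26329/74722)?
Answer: -74722/196470467 ≈ -0.00038032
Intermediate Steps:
1/(-2629 - 26329/74722) = 1/(-196470467/74722) = -74722/196470467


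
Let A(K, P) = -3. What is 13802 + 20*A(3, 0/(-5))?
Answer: 13742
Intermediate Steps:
13802 + 20*A(3, 0/(-5)) = 13802 + 20*(-3) = 13802 - 60 = 13742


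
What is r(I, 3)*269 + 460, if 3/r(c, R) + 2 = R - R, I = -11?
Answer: 113/2 ≈ 56.500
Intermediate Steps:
r(c, R) = -3/2 (r(c, R) = 3/(-2 + (R - R)) = 3/(-2 + 0) = 3/(-2) = 3*(-½) = -3/2)
r(I, 3)*269 + 460 = -3/2*269 + 460 = -807/2 + 460 = 113/2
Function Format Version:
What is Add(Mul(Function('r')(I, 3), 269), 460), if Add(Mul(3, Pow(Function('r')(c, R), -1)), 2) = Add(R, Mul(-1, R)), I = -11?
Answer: Rational(113, 2) ≈ 56.500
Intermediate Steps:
Function('r')(c, R) = Rational(-3, 2) (Function('r')(c, R) = Mul(3, Pow(Add(-2, Add(R, Mul(-1, R))), -1)) = Mul(3, Pow(Add(-2, 0), -1)) = Mul(3, Pow(-2, -1)) = Mul(3, Rational(-1, 2)) = Rational(-3, 2))
Add(Mul(Function('r')(I, 3), 269), 460) = Add(Mul(Rational(-3, 2), 269), 460) = Add(Rational(-807, 2), 460) = Rational(113, 2)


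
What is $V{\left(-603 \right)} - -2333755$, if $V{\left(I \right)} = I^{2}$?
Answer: $2697364$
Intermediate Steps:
$V{\left(-603 \right)} - -2333755 = \left(-603\right)^{2} - -2333755 = 363609 + 2333755 = 2697364$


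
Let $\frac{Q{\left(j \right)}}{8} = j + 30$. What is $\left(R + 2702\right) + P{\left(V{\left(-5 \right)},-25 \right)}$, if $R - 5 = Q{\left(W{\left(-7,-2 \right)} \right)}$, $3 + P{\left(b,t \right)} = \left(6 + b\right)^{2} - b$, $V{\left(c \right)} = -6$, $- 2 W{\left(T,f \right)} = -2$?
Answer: $2958$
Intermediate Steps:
$W{\left(T,f \right)} = 1$ ($W{\left(T,f \right)} = \left(- \frac{1}{2}\right) \left(-2\right) = 1$)
$Q{\left(j \right)} = 240 + 8 j$ ($Q{\left(j \right)} = 8 \left(j + 30\right) = 8 \left(30 + j\right) = 240 + 8 j$)
$P{\left(b,t \right)} = -3 + \left(6 + b\right)^{2} - b$ ($P{\left(b,t \right)} = -3 - \left(b - \left(6 + b\right)^{2}\right) = -3 + \left(6 + b\right)^{2} - b$)
$R = 253$ ($R = 5 + \left(240 + 8 \cdot 1\right) = 5 + \left(240 + 8\right) = 5 + 248 = 253$)
$\left(R + 2702\right) + P{\left(V{\left(-5 \right)},-25 \right)} = \left(253 + 2702\right) - \left(-3 - \left(6 - 6\right)^{2}\right) = 2955 + \left(-3 + 0^{2} + 6\right) = 2955 + \left(-3 + 0 + 6\right) = 2955 + 3 = 2958$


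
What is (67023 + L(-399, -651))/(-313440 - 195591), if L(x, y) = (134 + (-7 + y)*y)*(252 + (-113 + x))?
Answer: 111340897/509031 ≈ 218.73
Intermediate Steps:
L(x, y) = (134 + y*(-7 + y))*(139 + x)
(67023 + L(-399, -651))/(-313440 - 195591) = (67023 + (18626 - 973*(-651) + 134*(-399) + 139*(-651)² - 399*(-651)² - 7*(-399)*(-651)))/(-313440 - 195591) = (67023 + (18626 + 633423 - 53466 + 139*423801 - 399*423801 - 1818243))/(-509031) = (67023 + (18626 + 633423 - 53466 + 58908339 - 169096599 - 1818243))*(-1/509031) = (67023 - 111407920)*(-1/509031) = -111340897*(-1/509031) = 111340897/509031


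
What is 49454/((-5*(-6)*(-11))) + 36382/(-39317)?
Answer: -978194489/6487305 ≈ -150.79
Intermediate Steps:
49454/((-5*(-6)*(-11))) + 36382/(-39317) = 49454/((30*(-11))) + 36382*(-1/39317) = 49454/(-330) - 36382/39317 = 49454*(-1/330) - 36382/39317 = -24727/165 - 36382/39317 = -978194489/6487305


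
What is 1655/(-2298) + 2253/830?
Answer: 950936/476835 ≈ 1.9943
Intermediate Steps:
1655/(-2298) + 2253/830 = 1655*(-1/2298) + 2253*(1/830) = -1655/2298 + 2253/830 = 950936/476835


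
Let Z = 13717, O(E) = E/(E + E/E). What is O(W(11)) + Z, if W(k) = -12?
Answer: 150899/11 ≈ 13718.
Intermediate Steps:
O(E) = E/(1 + E) (O(E) = E/(E + 1) = E/(1 + E))
O(W(11)) + Z = -12/(1 - 12) + 13717 = -12/(-11) + 13717 = -12*(-1/11) + 13717 = 12/11 + 13717 = 150899/11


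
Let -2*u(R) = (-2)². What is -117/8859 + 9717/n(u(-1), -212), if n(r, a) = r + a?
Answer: -28702647/631942 ≈ -45.420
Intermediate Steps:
u(R) = -2 (u(R) = -½*(-2)² = -½*4 = -2)
n(r, a) = a + r
-117/8859 + 9717/n(u(-1), -212) = -117/8859 + 9717/(-212 - 2) = -117*1/8859 + 9717/(-214) = -39/2953 + 9717*(-1/214) = -39/2953 - 9717/214 = -28702647/631942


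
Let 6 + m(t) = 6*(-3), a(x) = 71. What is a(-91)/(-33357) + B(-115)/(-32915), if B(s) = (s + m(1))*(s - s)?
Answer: -71/33357 ≈ -0.0021285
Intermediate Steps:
m(t) = -24 (m(t) = -6 + 6*(-3) = -6 - 18 = -24)
B(s) = 0 (B(s) = (s - 24)*(s - s) = (-24 + s)*0 = 0)
a(-91)/(-33357) + B(-115)/(-32915) = 71/(-33357) + 0/(-32915) = 71*(-1/33357) + 0*(-1/32915) = -71/33357 + 0 = -71/33357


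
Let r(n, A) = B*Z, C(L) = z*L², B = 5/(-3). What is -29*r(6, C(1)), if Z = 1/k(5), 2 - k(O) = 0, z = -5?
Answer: 145/6 ≈ 24.167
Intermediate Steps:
B = -5/3 (B = 5*(-⅓) = -5/3 ≈ -1.6667)
k(O) = 2 (k(O) = 2 - 1*0 = 2 + 0 = 2)
Z = ½ (Z = 1/2 = ½ ≈ 0.50000)
C(L) = -5*L²
r(n, A) = -⅚ (r(n, A) = -5/3*½ = -⅚)
-29*r(6, C(1)) = -29*(-5)/6 = -1*(-145/6) = 145/6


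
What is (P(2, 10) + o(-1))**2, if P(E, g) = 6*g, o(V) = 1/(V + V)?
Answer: 14161/4 ≈ 3540.3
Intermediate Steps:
o(V) = 1/(2*V)
(P(2, 10) + o(-1))**2 = (6*10 + (1/2)/(-1))**2 = (60 + (1/2)*(-1))**2 = (60 - 1/2)**2 = (119/2)**2 = 14161/4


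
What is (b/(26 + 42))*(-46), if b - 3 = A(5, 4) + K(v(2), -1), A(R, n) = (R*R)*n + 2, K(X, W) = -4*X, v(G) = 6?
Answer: -1863/34 ≈ -54.794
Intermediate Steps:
A(R, n) = 2 + n*R**2 (A(R, n) = R**2*n + 2 = n*R**2 + 2 = 2 + n*R**2)
b = 81 (b = 3 + ((2 + 4*5**2) - 4*6) = 3 + ((2 + 4*25) - 24) = 3 + ((2 + 100) - 24) = 3 + (102 - 24) = 3 + 78 = 81)
(b/(26 + 42))*(-46) = (81/(26 + 42))*(-46) = (81/68)*(-46) = -1863/34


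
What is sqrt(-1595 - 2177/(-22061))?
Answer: I*sqrt(776218888198)/22061 ≈ 39.936*I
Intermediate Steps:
sqrt(-1595 - 2177/(-22061)) = sqrt(-1595 - 2177*(-1/22061)) = sqrt(-1595 + 2177/22061) = sqrt(-35185118/22061) = I*sqrt(776218888198)/22061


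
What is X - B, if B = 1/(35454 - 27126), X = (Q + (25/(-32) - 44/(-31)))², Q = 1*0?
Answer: 416994241/1024410624 ≈ 0.40706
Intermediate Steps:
Q = 0
X = 400689/984064 (X = (0 + (25/(-32) - 44/(-31)))² = (0 + (25*(-1/32) - 44*(-1/31)))² = (0 + (-25/32 + 44/31))² = (0 + 633/992)² = (633/992)² = 400689/984064 ≈ 0.40718)
B = 1/8328 ≈ 0.00012008
X - B = 400689/984064 - 1*1/8328 = 400689/984064 - 1/8328 = 416994241/1024410624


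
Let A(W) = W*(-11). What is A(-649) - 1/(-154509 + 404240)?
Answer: 1782829608/249731 ≈ 7139.0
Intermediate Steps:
A(W) = -11*W
A(-649) - 1/(-154509 + 404240) = -11*(-649) - 1/(-154509 + 404240) = 7139 - 1/249731 = 1782829608/249731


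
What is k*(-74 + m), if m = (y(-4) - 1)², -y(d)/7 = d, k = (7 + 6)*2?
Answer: 17030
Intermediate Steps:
k = 26 (k = 13*2 = 26)
y(d) = -7*d
m = 729 (m = (-7*(-4) - 1)² = (28 - 1)² = 27² = 729)
k*(-74 + m) = 26*(-74 + 729) = 26*655 = 17030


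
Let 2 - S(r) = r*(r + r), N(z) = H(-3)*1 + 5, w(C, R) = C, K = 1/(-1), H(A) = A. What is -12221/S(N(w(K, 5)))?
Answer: 12221/6 ≈ 2036.8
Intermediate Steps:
K = -1
N(z) = 2 (N(z) = -3*1 + 5 = -3 + 5 = 2)
S(r) = 2 - 2*r² (S(r) = 2 - r*(r + r) = 2 - r*2*r = 2 - 2*r²)
-12221/S(N(w(K, 5))) = -12221/(2 - 2*2²) = -12221/(2 - 2*4) = -12221/(2 - 8) = -12221/(-6) = -12221*(-⅙) = 12221/6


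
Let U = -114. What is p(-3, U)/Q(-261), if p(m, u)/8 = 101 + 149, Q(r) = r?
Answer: -2000/261 ≈ -7.6628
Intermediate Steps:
p(m, u) = 2000 (p(m, u) = 8*(101 + 149) = 8*250 = 2000)
p(-3, U)/Q(-261) = 2000/(-261) = 2000*(-1/261) = -2000/261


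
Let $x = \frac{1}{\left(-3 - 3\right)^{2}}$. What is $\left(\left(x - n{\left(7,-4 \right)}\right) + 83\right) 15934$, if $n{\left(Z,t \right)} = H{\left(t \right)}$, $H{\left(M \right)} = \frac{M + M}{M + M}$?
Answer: $\frac{23526551}{18} \approx 1.307 \cdot 10^{6}$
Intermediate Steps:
$H{\left(M \right)} = 1$ ($H{\left(M \right)} = \frac{2 M}{2 M} = 2 M \frac{1}{2 M} = 1$)
$n{\left(Z,t \right)} = 1$
$x = \frac{1}{36}$ ($x = \frac{1}{\left(-6\right)^{2}} = \frac{1}{36} \approx 0.027778$)
$\left(\left(x - n{\left(7,-4 \right)}\right) + 83\right) 15934 = \left(\left(\frac{1}{36} - 1\right) + 83\right) 15934 = \left(- \frac{35}{36} + 83\right) 15934 = \frac{2953}{36} \cdot 15934 = \frac{23526551}{18}$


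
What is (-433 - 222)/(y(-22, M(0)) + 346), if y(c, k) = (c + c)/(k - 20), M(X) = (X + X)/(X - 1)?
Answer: -3275/1741 ≈ -1.8811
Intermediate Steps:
M(X) = 2*X/(-1 + X) (M(X) = (2*X)/(-1 + X) = 2*X/(-1 + X))
y(c, k) = 2*c/(-20 + k) (y(c, k) = (2*c)/(-20 + k) = 2*c/(-20 + k))
(-433 - 222)/(y(-22, M(0)) + 346) = (-433 - 222)/(2*(-22)/(-20 + 2*0/(-1 + 0)) + 346) = -655/(2*(-22)/(-20 + 2*0/(-1)) + 346) = -655/(2*(-22)/(-20 + 2*0*(-1)) + 346) = -655/(2*(-22)/(-20 + 0) + 346) = -655/(2*(-22)/(-20) + 346) = -655/(2*(-22)*(-1/20) + 346) = -655/(11/5 + 346) = -655/1741/5 = -655*5/1741 = -3275/1741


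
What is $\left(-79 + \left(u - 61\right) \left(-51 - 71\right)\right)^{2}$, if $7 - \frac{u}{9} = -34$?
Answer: $1417899025$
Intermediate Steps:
$u = 369$ ($u = 63 - -306 = 63 + 306 = 369$)
$\left(-79 + \left(u - 61\right) \left(-51 - 71\right)\right)^{2} = \left(-79 + \left(369 - 61\right) \left(-51 - 71\right)\right)^{2} = \left(-79 + 308 \left(-122\right)\right)^{2} = \left(-79 - 37576\right)^{2} = \left(-37655\right)^{2} = 1417899025$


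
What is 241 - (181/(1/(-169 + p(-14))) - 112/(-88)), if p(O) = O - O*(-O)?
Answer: -23246/11 ≈ -2113.3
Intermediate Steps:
p(O) = O + O² (p(O) = O - (-1)*O² = O + O²)
241 - (181/(1/(-169 + p(-14))) - 112/(-88)) = 241 - (181/(1/(-169 - 14*(1 - 14))) - 112/(-88)) = 241 - (181/(1/(-169 - 14*(-13))) - 112*(-1/88)) = 241 - (181/(1/(-169 + 182)) + 14/11) = 241 - (181/(1/13) + 14/11) = 241 - (181*13 + 14/11) = 241 - (2353 + 14/11) = 241 - 1*25897/11 = 241 - 25897/11 = -23246/11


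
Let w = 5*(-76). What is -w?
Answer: 380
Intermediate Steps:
w = -380
-w = -1*(-380) = 380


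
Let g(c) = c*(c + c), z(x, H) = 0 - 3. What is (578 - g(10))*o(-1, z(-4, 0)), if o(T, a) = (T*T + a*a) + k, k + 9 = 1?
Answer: 756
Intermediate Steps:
k = -8 (k = -9 + 1 = -8)
z(x, H) = -3
o(T, a) = -8 + T² + a² (o(T, a) = (T*T + a*a) - 8 = (T² + a²) - 8 = -8 + T² + a²)
g(c) = 2*c² (g(c) = c*(2*c) = 2*c²)
(578 - g(10))*o(-1, z(-4, 0)) = (578 - 2*10²)*(-8 + (-1)² + (-3)²) = (578 - 2*100)*(-8 + 1 + 9) = (578 - 1*200)*2 = (578 - 200)*2 = 378*2 = 756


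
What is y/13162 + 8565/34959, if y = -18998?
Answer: -91903092/76688393 ≈ -1.1984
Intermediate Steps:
y/13162 + 8565/34959 = -18998/13162 + 8565/34959 = -18998*1/13162 + 8565*(1/34959) = -9499/6581 + 2855/11653 = -91903092/76688393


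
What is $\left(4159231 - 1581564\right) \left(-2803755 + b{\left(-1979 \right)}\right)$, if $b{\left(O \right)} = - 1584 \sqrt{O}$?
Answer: $-7227146739585 - 4083024528 i \sqrt{1979} \approx -7.2271 \cdot 10^{12} - 1.8164 \cdot 10^{11} i$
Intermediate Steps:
$\left(4159231 - 1581564\right) \left(-2803755 + b{\left(-1979 \right)}\right) = \left(4159231 - 1581564\right) \left(-2803755 - 1584 \sqrt{-1979}\right) = 2577667 \left(-2803755 - 1584 i \sqrt{1979}\right) = -7227146739585 - 4083024528 i \sqrt{1979}$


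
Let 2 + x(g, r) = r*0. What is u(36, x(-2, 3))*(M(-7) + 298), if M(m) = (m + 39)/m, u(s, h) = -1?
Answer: -2054/7 ≈ -293.43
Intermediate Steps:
x(g, r) = -2 (x(g, r) = -2 + r*0 = -2 + 0 = -2)
M(m) = (39 + m)/m
u(36, x(-2, 3))*(M(-7) + 298) = -((39 - 7)/(-7) + 298) = -(-1/7*32 + 298) = -(-32/7 + 298) = -1*2054/7 = -2054/7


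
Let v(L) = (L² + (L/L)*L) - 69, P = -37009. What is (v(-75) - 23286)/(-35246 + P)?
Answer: 1187/4817 ≈ 0.24642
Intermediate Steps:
v(L) = -69 + L + L² (v(L) = (L² + 1*L) - 69 = (L² + L) - 69 = (L + L²) - 69 = -69 + L + L²)
(v(-75) - 23286)/(-35246 + P) = ((-69 - 75 + (-75)²) - 23286)/(-35246 - 37009) = ((-69 - 75 + 5625) - 23286)/(-72255) = (5481 - 23286)*(-1/72255) = -17805*(-1/72255) = 1187/4817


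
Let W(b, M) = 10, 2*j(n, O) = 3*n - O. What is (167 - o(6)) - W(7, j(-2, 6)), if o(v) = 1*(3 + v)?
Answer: 148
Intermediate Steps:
j(n, O) = -O/2 + 3*n/2 (j(n, O) = (3*n - O)/2 = (-O + 3*n)/2 = -O/2 + 3*n/2)
o(v) = 3 + v
(167 - o(6)) - W(7, j(-2, 6)) = (167 - (3 + 6)) - 1*10 = (167 - 1*9) - 10 = (167 - 9) - 10 = 158 - 10 = 148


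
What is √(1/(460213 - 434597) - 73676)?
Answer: I*√3021542348415/6404 ≈ 271.43*I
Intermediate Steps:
√(1/(460213 - 434597) - 73676) = √(1/25616 - 73676) = √(-1887284415/25616) = I*√3021542348415/6404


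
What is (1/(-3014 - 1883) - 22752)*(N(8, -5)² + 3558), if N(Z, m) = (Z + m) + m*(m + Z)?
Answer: -412464049590/4897 ≈ -8.4228e+7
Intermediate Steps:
N(Z, m) = Z + m + m*(Z + m) (N(Z, m) = (Z + m) + m*(Z + m) = Z + m + m*(Z + m))
(1/(-3014 - 1883) - 22752)*(N(8, -5)² + 3558) = (1/(-3014 - 1883) - 22752)*((8 - 5 + (-5)² + 8*(-5))² + 3558) = (1/(-4897) - 22752)*((8 - 5 + 25 - 40)² + 3558) = (-1/4897 - 22752)*((-12)² + 3558) = -111416545*(144 + 3558)/4897 = -111416545/4897*3702 = -412464049590/4897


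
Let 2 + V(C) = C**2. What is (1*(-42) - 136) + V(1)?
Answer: -179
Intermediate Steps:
V(C) = -2 + C**2
(1*(-42) - 136) + V(1) = (1*(-42) - 136) + (-2 + 1**2) = (-42 - 136) + (-2 + 1) = -178 - 1 = -179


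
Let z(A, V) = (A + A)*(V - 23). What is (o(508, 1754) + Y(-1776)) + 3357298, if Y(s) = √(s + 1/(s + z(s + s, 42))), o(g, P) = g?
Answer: 3357806 + I*√2075823163491/34188 ≈ 3.3578e+6 + 42.143*I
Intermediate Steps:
z(A, V) = 2*A*(-23 + V) (z(A, V) = (2*A)*(-23 + V) = 2*A*(-23 + V))
Y(s) = √(s + 1/(77*s)) (Y(s) = √(s + 1/(s + 2*(s + s)*(-23 + 42))) = √(s + 1/(s + 2*(2*s)*19)) = √(s + 1/(s + 76*s)) = √(s + 1/(77*s)))
(o(508, 1754) + Y(-1776)) + 3357298 = (508 + √(77/(-1776) + 5929*(-1776))/77) + 3357298 = (508 + √(77*(-1/1776) - 10529904)/77) + 3357298 = (508 + √(-77/1776 - 10529904)/77) + 3357298 = (508 + √(-18701109581/1776)/77) + 3357298 = (508 + (I*√2075823163491/444)/77) + 3357298 = (508 + I*√2075823163491/34188) + 3357298 = 3357806 + I*√2075823163491/34188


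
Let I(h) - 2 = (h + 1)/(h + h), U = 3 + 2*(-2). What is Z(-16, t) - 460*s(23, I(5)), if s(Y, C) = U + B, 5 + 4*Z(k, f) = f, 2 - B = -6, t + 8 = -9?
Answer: -6451/2 ≈ -3225.5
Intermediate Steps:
t = -17 (t = -8 - 9 = -17)
B = 8 (B = 2 - 1*(-6) = 2 + 6 = 8)
U = -1 (U = 3 - 4 = -1)
I(h) = 2 + (1 + h)/(2*h) (I(h) = 2 + (h + 1)/(h + h) = 2 + (1 + h)/((2*h)) = 2 + (1 + h)*(1/(2*h)) = 2 + (1 + h)/(2*h))
Z(k, f) = -5/4 + f/4
s(Y, C) = 7 (s(Y, C) = -1 + 8 = 7)
Z(-16, t) - 460*s(23, I(5)) = (-5/4 + (¼)*(-17)) - 460*7 = (-5/4 - 17/4) - 3220 = -11/2 - 3220 = -6451/2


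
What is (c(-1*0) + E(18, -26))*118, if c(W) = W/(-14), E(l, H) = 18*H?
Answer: -55224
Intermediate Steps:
c(W) = -W/14 (c(W) = W*(-1/14) = -W/14)
(c(-1*0) + E(18, -26))*118 = (-(-1)*0/14 + 18*(-26))*118 = (-1/14*0 - 468)*118 = (0 - 468)*118 = -468*118 = -55224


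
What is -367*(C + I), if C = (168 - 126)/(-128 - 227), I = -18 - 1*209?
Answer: 29590109/355 ≈ 83352.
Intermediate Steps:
I = -227 (I = -18 - 209 = -227)
C = -42/355 (C = 42/(-355) = 42*(-1/355) = -42/355 ≈ -0.11831)
-367*(C + I) = -367*(-42/355 - 227) = -367*(-80627/355) = 29590109/355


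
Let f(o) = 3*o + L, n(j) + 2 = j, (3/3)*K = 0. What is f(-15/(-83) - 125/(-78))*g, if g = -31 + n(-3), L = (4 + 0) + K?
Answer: -363186/1079 ≈ -336.59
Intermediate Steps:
K = 0
n(j) = -2 + j
L = 4 (L = (4 + 0) + 0 = 4 + 0 = 4)
g = -36 (g = -31 + (-2 - 3) = -31 - 5 = -36)
f(o) = 4 + 3*o (f(o) = 3*o + 4 = 4 + 3*o)
f(-15/(-83) - 125/(-78))*g = (4 + 3*(-15/(-83) - 125/(-78)))*(-36) = (4 + 3*(-15*(-1/83) - 125*(-1/78)))*(-36) = (4 + 3*(15/83 + 125/78))*(-36) = (4 + 3*(11545/6474))*(-36) = (4 + 11545/2158)*(-36) = (20177/2158)*(-36) = -363186/1079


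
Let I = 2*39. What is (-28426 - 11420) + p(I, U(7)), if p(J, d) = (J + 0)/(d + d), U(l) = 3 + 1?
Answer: -159345/4 ≈ -39836.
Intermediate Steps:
U(l) = 4
I = 78
p(J, d) = J/(2*d) (p(J, d) = J/((2*d)) = J*(1/(2*d)) = J/(2*d))
(-28426 - 11420) + p(I, U(7)) = (-28426 - 11420) + (½)*78/4 = -39846 + (½)*78*(¼) = -39846 + 39/4 = -159345/4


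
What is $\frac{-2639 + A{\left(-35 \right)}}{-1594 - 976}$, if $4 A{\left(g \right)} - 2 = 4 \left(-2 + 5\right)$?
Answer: $\frac{5271}{5140} \approx 1.0255$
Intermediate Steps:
$A{\left(g \right)} = \frac{7}{2}$ ($A{\left(g \right)} = \frac{1}{2} + \frac{4 \left(-2 + 5\right)}{4} = \frac{1}{2} + \frac{4 \cdot 3}{4} = \frac{1}{2} + \frac{1}{4} \cdot 12 = \frac{1}{2} + 3 = \frac{7}{2}$)
$\frac{-2639 + A{\left(-35 \right)}}{-1594 - 976} = \frac{-2639 + \frac{7}{2}}{-1594 - 976} = - \frac{5271}{2 \left(-2570\right)} = \left(- \frac{5271}{2}\right) \left(- \frac{1}{2570}\right) = \frac{5271}{5140}$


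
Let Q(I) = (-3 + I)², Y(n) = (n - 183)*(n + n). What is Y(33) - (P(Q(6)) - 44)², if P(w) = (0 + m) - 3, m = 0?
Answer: -12109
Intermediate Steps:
Y(n) = 2*n*(-183 + n) (Y(n) = (-183 + n)*(2*n) = 2*n*(-183 + n))
P(w) = -3 (P(w) = (0 + 0) - 3 = 0 - 3 = -3)
Y(33) - (P(Q(6)) - 44)² = 2*33*(-183 + 33) - (-3 - 44)² = 2*33*(-150) - 1*(-47)² = -9900 - 1*2209 = -9900 - 2209 = -12109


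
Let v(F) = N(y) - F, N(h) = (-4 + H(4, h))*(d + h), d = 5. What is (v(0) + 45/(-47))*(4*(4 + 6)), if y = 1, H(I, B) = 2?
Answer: -24360/47 ≈ -518.30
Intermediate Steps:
N(h) = -10 - 2*h (N(h) = (-4 + 2)*(5 + h) = -2*(5 + h) = -10 - 2*h)
v(F) = -12 - F (v(F) = (-10 - 2*1) - F = (-10 - 2) - F = -12 - F)
(v(0) + 45/(-47))*(4*(4 + 6)) = ((-12 - 1*0) + 45/(-47))*(4*(4 + 6)) = ((-12 + 0) + 45*(-1/47))*(4*10) = (-12 - 45/47)*40 = -609/47*40 = -24360/47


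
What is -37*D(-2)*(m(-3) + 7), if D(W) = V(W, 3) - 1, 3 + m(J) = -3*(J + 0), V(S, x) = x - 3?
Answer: 481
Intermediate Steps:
V(S, x) = -3 + x
m(J) = -3 - 3*J (m(J) = -3 - 3*(J + 0) = -3 - 3*J)
D(W) = -1 (D(W) = (-3 + 3) - 1 = 0 - 1 = -1)
-37*D(-2)*(m(-3) + 7) = -(-37)*((-3 - 3*(-3)) + 7) = -(-37)*((-3 + 9) + 7) = -(-37)*(6 + 7) = -(-37)*13 = -37*(-13) = 481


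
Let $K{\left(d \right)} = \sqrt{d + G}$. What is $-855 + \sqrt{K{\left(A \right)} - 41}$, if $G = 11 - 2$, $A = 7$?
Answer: $-855 + i \sqrt{37} \approx -855.0 + 6.0828 i$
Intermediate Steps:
$G = 9$ ($G = 11 - 2 = 9$)
$K{\left(d \right)} = \sqrt{9 + d}$ ($K{\left(d \right)} = \sqrt{d + 9} = \sqrt{9 + d}$)
$-855 + \sqrt{K{\left(A \right)} - 41} = -855 + \sqrt{\sqrt{9 + 7} - 41} = -855 + \sqrt{\sqrt{16} - 41} = -855 + \sqrt{4 - 41} = -855 + \sqrt{-37} = -855 + i \sqrt{37}$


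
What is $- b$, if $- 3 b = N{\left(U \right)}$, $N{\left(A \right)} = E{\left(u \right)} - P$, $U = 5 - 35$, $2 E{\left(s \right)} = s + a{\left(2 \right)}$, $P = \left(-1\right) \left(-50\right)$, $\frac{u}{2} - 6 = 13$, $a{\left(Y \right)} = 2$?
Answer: $-10$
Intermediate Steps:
$u = 38$ ($u = 12 + 2 \cdot 13 = 12 + 26 = 38$)
$P = 50$
$E{\left(s \right)} = 1 + \frac{s}{2}$ ($E{\left(s \right)} = \frac{s + 2}{2} = \frac{2 + s}{2} = 1 + \frac{s}{2}$)
$U = -30$ ($U = 5 - 35 = -30$)
$N{\left(A \right)} = -30$ ($N{\left(A \right)} = \left(1 + \frac{1}{2} \cdot 38\right) - 50 = \left(1 + 19\right) - 50 = 20 - 50 = -30$)
$b = 10$ ($b = \left(- \frac{1}{3}\right) \left(-30\right) = 10$)
$- b = \left(-1\right) 10 = -10$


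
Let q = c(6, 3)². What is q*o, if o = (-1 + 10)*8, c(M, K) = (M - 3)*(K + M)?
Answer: 52488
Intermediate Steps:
c(M, K) = (-3 + M)*(K + M)
q = 729 (q = (6² - 3*3 - 3*6 + 3*6)² = (36 - 9 - 18 + 18)² = 27² = 729)
o = 72 (o = 9*8 = 72)
q*o = 729*72 = 52488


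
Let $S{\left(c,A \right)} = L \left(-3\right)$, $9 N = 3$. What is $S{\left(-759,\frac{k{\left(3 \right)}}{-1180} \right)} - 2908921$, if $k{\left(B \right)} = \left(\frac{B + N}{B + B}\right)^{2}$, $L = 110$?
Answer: $-2909251$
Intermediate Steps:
$N = \frac{1}{3}$ ($N = \frac{1}{9} \cdot 3 = \frac{1}{3} \approx 0.33333$)
$k{\left(B \right)} = \frac{\left(\frac{1}{3} + B\right)^{2}}{4 B^{2}}$ ($k{\left(B \right)} = \left(\frac{B + \frac{1}{3}}{B + B}\right)^{2} = \left(\frac{\frac{1}{3} + B}{2 B}\right)^{2} = \frac{\left(\frac{1}{3} + B\right)^{2}}{4 B^{2}}$)
$S{\left(c,A \right)} = -330$ ($S{\left(c,A \right)} = 110 \left(-3\right) = -330$)
$S{\left(-759,\frac{k{\left(3 \right)}}{-1180} \right)} - 2908921 = -330 - 2908921 = -2909251$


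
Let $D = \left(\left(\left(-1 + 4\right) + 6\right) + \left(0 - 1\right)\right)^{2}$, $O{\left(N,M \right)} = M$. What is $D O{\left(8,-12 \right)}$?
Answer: $-768$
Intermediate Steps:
$D = 64$ ($D = \left(\left(3 + 6\right) + \left(0 - 1\right)\right)^{2} = \left(9 - 1\right)^{2} = 8^{2} = 64$)
$D O{\left(8,-12 \right)} = 64 \left(-12\right) = -768$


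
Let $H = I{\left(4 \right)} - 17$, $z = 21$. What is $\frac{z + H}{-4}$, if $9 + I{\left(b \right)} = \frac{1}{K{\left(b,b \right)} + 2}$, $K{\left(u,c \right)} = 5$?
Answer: $\frac{17}{14} \approx 1.2143$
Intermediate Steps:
$I{\left(b \right)} = - \frac{62}{7}$ ($I{\left(b \right)} = -9 + \frac{1}{5 + 2} = -9 + \frac{1}{7} = - \frac{62}{7}$)
$H = - \frac{181}{7}$ ($H = - \frac{62}{7} - 17 = - \frac{181}{7} \approx -25.857$)
$\frac{z + H}{-4} = \frac{21 - \frac{181}{7}}{-4} = \left(- \frac{34}{7}\right) \left(- \frac{1}{4}\right) = \frac{17}{14}$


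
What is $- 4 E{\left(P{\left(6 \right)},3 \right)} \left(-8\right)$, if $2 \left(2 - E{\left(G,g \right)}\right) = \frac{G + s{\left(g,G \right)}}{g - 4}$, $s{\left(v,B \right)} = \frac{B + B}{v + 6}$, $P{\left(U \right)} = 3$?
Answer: $\frac{368}{3} \approx 122.67$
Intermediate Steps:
$s{\left(v,B \right)} = \frac{2 B}{6 + v}$
$E{\left(G,g \right)} = 2 - \frac{G + \frac{2 G}{6 + g}}{2 \left(-4 + g\right)}$ ($E{\left(G,g \right)} = 2 - \frac{\left(G + \frac{2 G}{6 + g}\right) \frac{1}{g - 4}}{2} = 2 - \frac{\left(G + \frac{2 G}{6 + g}\right) \frac{1}{-4 + g}}{2} = 2 - \frac{\frac{1}{-4 + g} \left(G + \frac{2 G}{6 + g}\right)}{2} = 2 - \frac{G + \frac{2 G}{6 + g}}{2 \left(-4 + g\right)}$)
$- 4 E{\left(P{\left(6 \right)},3 \right)} \left(-8\right) = - 4 \frac{\left(-1\right) 3 - \frac{\left(6 + 3\right) \left(16 + 3 - 12\right)}{2}}{\left(-4 + 3\right) \left(6 + 3\right)} \left(-8\right) = - 4 \frac{-3 - \frac{9 \left(16 + 3 - 12\right)}{2}}{\left(-1\right) 9} \left(-8\right) = - 4 \left(\left(-1\right) \frac{1}{9} \left(-3 - \frac{9}{2} \cdot 7\right)\right) \left(-8\right) = - 4 \left(\left(-1\right) \frac{1}{9} \left(-3 - \frac{63}{2}\right)\right) \left(-8\right) = - 4 \left(\left(-1\right) \frac{1}{9} \left(- \frac{69}{2}\right)\right) \left(-8\right) = \left(-4\right) \frac{23}{6} \left(-8\right) = \left(- \frac{46}{3}\right) \left(-8\right) = \frac{368}{3}$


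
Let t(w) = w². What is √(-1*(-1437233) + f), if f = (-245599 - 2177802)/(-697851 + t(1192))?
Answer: 2*√187827158513849791/723013 ≈ 1198.8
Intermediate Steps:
f = -2423401/723013 (f = (-245599 - 2177802)/(-697851 + 1192²) = -2423401/(-697851 + 1420864) = -2423401/723013 ≈ -3.3518)
√(-1*(-1437233) + f) = √(-1*(-1437233) - 2423401/723013) = √(1437233 - 2423401/723013) = √(1039135719628/723013) = 2*√187827158513849791/723013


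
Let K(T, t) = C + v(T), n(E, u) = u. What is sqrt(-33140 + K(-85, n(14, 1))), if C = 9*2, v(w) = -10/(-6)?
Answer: I*sqrt(298083)/3 ≈ 181.99*I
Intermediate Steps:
v(w) = 5/3 (v(w) = -10*(-1/6) = 5/3)
C = 18
K(T, t) = 59/3 (K(T, t) = 18 + 5/3 = 59/3)
sqrt(-33140 + K(-85, n(14, 1))) = sqrt(-33140 + 59/3) = sqrt(-99361/3) = I*sqrt(298083)/3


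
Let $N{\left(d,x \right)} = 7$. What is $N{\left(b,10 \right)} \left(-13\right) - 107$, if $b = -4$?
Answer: $-198$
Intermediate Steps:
$N{\left(b,10 \right)} \left(-13\right) - 107 = 7 \left(-13\right) - 107 = -91 - 107 = -198$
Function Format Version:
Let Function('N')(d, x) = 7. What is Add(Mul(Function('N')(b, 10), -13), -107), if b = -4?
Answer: -198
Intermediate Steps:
Add(Mul(Function('N')(b, 10), -13), -107) = Add(Mul(7, -13), -107) = Add(-91, -107) = -198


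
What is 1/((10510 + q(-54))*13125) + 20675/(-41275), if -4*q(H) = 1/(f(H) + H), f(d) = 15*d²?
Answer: -511146271081879/1020438338294375 ≈ -0.50091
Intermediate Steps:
q(H) = -1/(4*(H + 15*H²)) (q(H) = -1/(4*(15*H² + H)) = -1/(4*(H + 15*H²)))
1/((10510 + q(-54))*13125) + 20675/(-41275) = 1/((10510 - ¼/(-54*(1 + 15*(-54))))*13125) + 20675/(-41275) = (1/13125)/(10510 - ¼*(-1/54)/(1 - 810)) + 20675*(-1/41275) = (1/13125)/(10510 - ¼*(-1/54)/(-809)) - 827/1651 = (1/13125)/(10510 - ¼*(-1/54)*(-1/809)) - 827/1651 = (1/13125)/(10510 - 1/174744) - 827/1651 = (1/13125)/(1836559439/174744) - 827/1651 = (174744/1836559439)*(1/13125) - 827/1651 = 58248/8034947545625 - 827/1651 = -511146271081879/1020438338294375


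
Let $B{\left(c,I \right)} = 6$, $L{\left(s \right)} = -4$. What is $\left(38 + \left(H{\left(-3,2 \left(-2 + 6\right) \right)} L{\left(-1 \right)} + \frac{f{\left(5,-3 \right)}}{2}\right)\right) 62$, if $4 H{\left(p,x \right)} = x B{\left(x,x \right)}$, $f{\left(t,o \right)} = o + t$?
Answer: $-558$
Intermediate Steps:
$H{\left(p,x \right)} = \frac{3 x}{2}$ ($H{\left(p,x \right)} = \frac{x 6}{4} = \frac{6 x}{4} = \frac{3 x}{2}$)
$\left(38 + \left(H{\left(-3,2 \left(-2 + 6\right) \right)} L{\left(-1 \right)} + \frac{f{\left(5,-3 \right)}}{2}\right)\right) 62 = \left(38 + \left(\frac{3 \cdot 2 \left(-2 + 6\right)}{2} \left(-4\right) + \frac{-3 + 5}{2}\right)\right) 62 = \left(38 + \left(\frac{3 \cdot 2 \cdot 4}{2} \left(-4\right) + 2 \cdot \frac{1}{2}\right)\right) 62 = \left(38 + \left(\frac{3}{2} \cdot 8 \left(-4\right) + 1\right)\right) 62 = \left(38 + \left(12 \left(-4\right) + 1\right)\right) 62 = \left(38 + \left(-48 + 1\right)\right) 62 = \left(38 - 47\right) 62 = \left(-9\right) 62 = -558$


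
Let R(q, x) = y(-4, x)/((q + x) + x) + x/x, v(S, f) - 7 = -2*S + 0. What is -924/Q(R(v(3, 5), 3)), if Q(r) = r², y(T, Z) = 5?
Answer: -3773/12 ≈ -314.42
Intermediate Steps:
v(S, f) = 7 - 2*S (v(S, f) = 7 + (-2*S + 0) = 7 - 2*S)
R(q, x) = 1 + 5/(q + 2*x) (R(q, x) = 5/((q + x) + x) + x/x = 5/(q + 2*x) + 1 = 1 + 5/(q + 2*x))
-924/Q(R(v(3, 5), 3)) = -924*((7 - 2*3) + 2*3)²/(5 + (7 - 2*3) + 2*3)² = -924*((7 - 6) + 6)²/(5 + (7 - 6) + 6)² = -924*(1 + 6)²/(5 + 1 + 6)² = -924/((12/7)²) = -924/144/49 = -924*49/144 = -3773/12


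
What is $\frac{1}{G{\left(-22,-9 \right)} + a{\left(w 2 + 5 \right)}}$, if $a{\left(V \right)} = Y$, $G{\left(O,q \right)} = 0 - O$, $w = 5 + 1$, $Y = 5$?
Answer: $\frac{1}{27} \approx 0.037037$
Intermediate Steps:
$w = 6$
$G{\left(O,q \right)} = - O$
$a{\left(V \right)} = 5$
$\frac{1}{G{\left(-22,-9 \right)} + a{\left(w 2 + 5 \right)}} = \frac{1}{\left(-1\right) \left(-22\right) + 5} = \frac{1}{22 + 5} = \frac{1}{27}$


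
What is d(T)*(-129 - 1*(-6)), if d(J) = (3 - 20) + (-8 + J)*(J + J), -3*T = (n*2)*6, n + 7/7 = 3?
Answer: -29397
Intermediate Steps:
n = 2 (n = -1 + 3 = 2)
T = -8 (T = -2*2*6/3 = -4*6/3 = -1/3*24 = -8)
d(J) = -17 + 2*J*(-8 + J) (d(J) = -17 + (-8 + J)*(2*J) = -17 + 2*J*(-8 + J))
d(T)*(-129 - 1*(-6)) = (-17 - 16*(-8) + 2*(-8)**2)*(-129 - 1*(-6)) = (-17 + 128 + 2*64)*(-129 + 6) = (-17 + 128 + 128)*(-123) = 239*(-123) = -29397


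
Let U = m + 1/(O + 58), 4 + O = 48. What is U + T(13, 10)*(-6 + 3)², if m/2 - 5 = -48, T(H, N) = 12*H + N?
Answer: 143617/102 ≈ 1408.0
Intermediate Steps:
O = 44 (O = -4 + 48 = 44)
T(H, N) = N + 12*H
m = -86 (m = 10 + 2*(-48) = 10 - 96 = -86)
U = -8771/102 (U = -86 + 1/(44 + 58) = -86 + 1/102 = -8771/102 ≈ -85.990)
U + T(13, 10)*(-6 + 3)² = -8771/102 + (10 + 12*13)*(-6 + 3)² = -8771/102 + (10 + 156)*(-3)² = -8771/102 + 166*9 = -8771/102 + 1494 = 143617/102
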